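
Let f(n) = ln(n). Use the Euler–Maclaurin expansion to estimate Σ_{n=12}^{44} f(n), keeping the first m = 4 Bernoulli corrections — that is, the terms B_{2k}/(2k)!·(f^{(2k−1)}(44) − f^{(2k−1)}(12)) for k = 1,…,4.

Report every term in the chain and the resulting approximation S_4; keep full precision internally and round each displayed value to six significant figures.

S_4 ≈ 107.815

Integral: ∫_12^44 ln(x) dx = 104.685.
½[f(12) + f(44)] = ½[2.48491 + 3.78419] = 3.13455.
So far: 107.820.
Correction k=1: B_{2}/2! · (f^{(1)}(44) − f^{(1)}(12)) = 1/12 · (0.0227273 − 0.0833333) = -0.00505051.
Partial sum through k=1: 107.815.
Correction k=2: B_{4}/4! · (f^{(3)}(44) − f^{(3)}(12)) = −1/720 · (2.34786e-05 − 0.00115741) = 1.57490e-06.
Partial sum through k=2: 107.815.
Correction k=3: B_{6}/6! · (f^{(5)}(44) − f^{(5)}(12)) = 1/30240 · (1.45528e-07 − 9.64506e-05) = -3.18469e-09.
Partial sum through k=3: 107.815.
Correction k=4: B_{8}/8! · (f^{(7)}(44) − f^{(7)}(12)) = −1/1209600 · (2.25509e-09 − 2.00939e-05) = 1.66101e-11.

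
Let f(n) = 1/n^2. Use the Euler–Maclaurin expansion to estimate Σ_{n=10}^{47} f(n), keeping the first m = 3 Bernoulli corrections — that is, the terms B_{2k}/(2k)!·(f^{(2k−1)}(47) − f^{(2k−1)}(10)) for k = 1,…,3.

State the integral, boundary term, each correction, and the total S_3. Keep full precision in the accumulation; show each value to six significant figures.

Integral: ∫_10^47 1/x^2 dx = 0.0787234.
Endpoint term: (f(10) + f(47))/2 = (0.0100000 + 0.000452694)/2 = 0.00522635.
Running total after boundary: 0.0839498.
Order-1 term: 1/12 · (-1.92636e-05 − (-0.00200000)) = 0.000165061.
Partial sum through k=1: 0.0841148.
Order-2 term: −1/720 · (-1.04646e-07 − (-0.000240000)) = -3.33188e-07.
Partial sum through k=2: 0.0841145.
Order-3 term: 1/30240 · (-1.42117e-09 − (-7.20000e-05)) = 2.38091e-09.

S_3 ≈ 0.0841145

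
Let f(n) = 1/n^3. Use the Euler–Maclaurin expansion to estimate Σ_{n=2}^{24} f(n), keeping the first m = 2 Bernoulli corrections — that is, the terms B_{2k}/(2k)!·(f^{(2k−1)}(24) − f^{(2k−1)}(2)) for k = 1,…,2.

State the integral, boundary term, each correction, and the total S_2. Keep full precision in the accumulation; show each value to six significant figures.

The integral term ∫_2^24 1/x^3 dx = 0.124132.
Endpoint term: (f(2) + f(24))/2 = (0.125000 + 7.23380e-05)/2 = 0.0625362.
Integral + boundary = 0.186668.
Order-1 term: 1/12 · (-9.04225e-06 − (-0.187500)) = 0.0156242.
Running total after k=1: 0.202292.
Order-2 term: −1/720 · (-3.13967e-07 − (-0.937500)) = -0.00130208.

S_2 ≈ 0.200990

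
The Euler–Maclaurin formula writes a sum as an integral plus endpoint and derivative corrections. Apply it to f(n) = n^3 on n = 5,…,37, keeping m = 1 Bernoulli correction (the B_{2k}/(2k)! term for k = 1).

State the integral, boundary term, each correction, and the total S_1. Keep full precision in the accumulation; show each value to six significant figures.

S_1 ≈ 494109

The integral term ∫_5^37 x^3 dx = 468384.
½[f(5) + f(37)] = ½[125.000 + 50653.0] = 25389.0.
Running total after boundary: 493773.
Correction k=1: B_{2}/2! · (f^{(1)}(37) − f^{(1)}(5)) = 1/12 · (4107.00 − 75.0000) = 336.000.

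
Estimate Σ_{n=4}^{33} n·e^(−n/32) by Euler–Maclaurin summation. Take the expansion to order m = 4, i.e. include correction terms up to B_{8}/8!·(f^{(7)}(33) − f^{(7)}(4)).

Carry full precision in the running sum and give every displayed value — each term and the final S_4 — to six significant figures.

S_4 ≈ 282.573

Integral: ∫_4^33 x·e^(−x/32) dx = 274.990.
½[f(4) + f(33)] = ½[3.52999 + 11.7665] = 7.64825.
So far: 282.638.
k=1: B_{2}/(2)! × [f^{(1)}(33) − f^{(1)}(4)] = 1/12 × (-0.0111425 − 0.772185) = -0.0652773.
Running total after k=1: 282.573.
k=2: B_{4}/(4)! × [f^{(3)}(33) − f^{(3)}(4)] = −1/720 × (0.000685527 − 0.00247771) = 2.48915e-06.
Running total after k=2: 282.573.
k=3: B_{6}/(6)! × [f^{(5)}(33) − f^{(5)}(4)] = 1/30240 × (1.34955e-06 − 4.10287e-06) = -9.10491e-11.
Running total after k=3: 282.573.
k=4: B_{8}/(8)! × [f^{(7)}(33) − f^{(7)}(4)] = −1/1209600 × (1.98206e-09 − 5.65049e-09) = 3.03276e-15.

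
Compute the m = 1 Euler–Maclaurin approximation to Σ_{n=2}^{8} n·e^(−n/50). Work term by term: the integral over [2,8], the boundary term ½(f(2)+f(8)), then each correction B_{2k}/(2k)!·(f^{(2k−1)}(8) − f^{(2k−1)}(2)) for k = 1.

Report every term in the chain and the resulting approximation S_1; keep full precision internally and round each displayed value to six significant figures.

∫_2^8 x·e^(−x/50) dx evaluates to 26.8356.
½[f(2) + f(8)] = ½[1.92158 + 6.81715] = 4.36936.
So far: 31.2049.
Correction k=1: B_{2}/2! · (f^{(1)}(8) − f^{(1)}(2)) = 1/12 · (0.715801 − 0.922358) = -0.0172131.

S_1 ≈ 31.1877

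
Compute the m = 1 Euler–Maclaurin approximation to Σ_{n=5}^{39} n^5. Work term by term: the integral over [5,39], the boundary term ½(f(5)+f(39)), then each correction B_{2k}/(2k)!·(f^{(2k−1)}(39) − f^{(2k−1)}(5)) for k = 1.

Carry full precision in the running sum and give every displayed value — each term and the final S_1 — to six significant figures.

Integral: ∫_5^39 x^5 dx = 5.86455e+08.
½[f(5) + f(39)] = ½[3125.00 + 9.02242e+07] = 4.51137e+07.
Integral + boundary = 6.31568e+08.
k=1: B_{2}/(2)! × [f^{(1)}(39) − f^{(1)}(5)] = 1/12 × (1.15672e+07 − 3125.00) = 963673.

S_1 ≈ 6.32532e+08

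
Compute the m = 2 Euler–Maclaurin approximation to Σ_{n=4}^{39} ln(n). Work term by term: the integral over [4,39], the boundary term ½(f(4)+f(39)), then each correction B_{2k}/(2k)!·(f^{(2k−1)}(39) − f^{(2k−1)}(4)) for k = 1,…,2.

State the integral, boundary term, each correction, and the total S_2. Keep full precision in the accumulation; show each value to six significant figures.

S_2 ≈ 104.840

Integral: ∫_4^39 ln(x) dx = 102.334.
½[f(4) + f(39)] = ½[1.38629 + 3.66356] = 2.52493.
Running total after boundary: 104.859.
k=1: B_{2}/(2)! × [f^{(1)}(39) − f^{(1)}(4)] = 1/12 × (0.0256410 − 0.250000) = -0.0186966.
Partial sum through k=1: 104.840.
k=2: B_{4}/(4)! × [f^{(3)}(39) − f^{(3)}(4)] = −1/720 × (3.37160e-05 − 0.0312500) = 4.33559e-05.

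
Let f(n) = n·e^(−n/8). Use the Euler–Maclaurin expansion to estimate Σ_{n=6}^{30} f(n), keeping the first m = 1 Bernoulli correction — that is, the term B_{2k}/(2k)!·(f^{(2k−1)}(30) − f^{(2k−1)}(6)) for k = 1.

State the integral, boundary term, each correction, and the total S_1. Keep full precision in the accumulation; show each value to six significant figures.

Integral: ∫_6^30 x·e^(−x/8) dx = 45.7557.
Boundary: ½(f(6) + f(30)) = ½(2.83420 + 0.705532) = 1.76987.
Integral + boundary = 47.5255.
Correction k=1: B_{2}/2! · (f^{(1)}(30) − f^{(1)}(6)) = 1/12 · (-0.0646738 − 0.118092) = -0.0152305.

S_1 ≈ 47.5103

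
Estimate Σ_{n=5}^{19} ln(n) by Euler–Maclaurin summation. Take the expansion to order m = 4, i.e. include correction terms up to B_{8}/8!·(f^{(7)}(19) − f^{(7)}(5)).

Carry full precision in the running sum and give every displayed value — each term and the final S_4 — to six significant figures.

Integral: ∫_5^19 ln(x) dx = 33.8972.
½[f(5) + f(19)] = ½[1.60944 + 2.94444] = 2.27694.
Integral + boundary = 36.1741.
k=1: B_{2}/(2)! × [f^{(1)}(19) − f^{(1)}(5)] = 1/12 × (0.0526316 − 0.200000) = -0.0122807.
Running total after k=1: 36.1618.
k=2: B_{4}/(4)! × [f^{(3)}(19) − f^{(3)}(5)] = −1/720 × (0.000291588 − 0.0160000) = 2.18172e-05.
Running total after k=2: 36.1618.
k=3: B_{6}/(6)! × [f^{(5)}(19) − f^{(5)}(5)] = 1/30240 × (9.69267e-06 − 0.00768000) = -2.53648e-07.
Running total after k=3: 36.1618.
k=4: B_{8}/(8)! × [f^{(7)}(19) − f^{(7)}(5)] = −1/1209600 × (8.05485e-07 − 0.00921600) = 7.61838e-09.

S_4 ≈ 36.1618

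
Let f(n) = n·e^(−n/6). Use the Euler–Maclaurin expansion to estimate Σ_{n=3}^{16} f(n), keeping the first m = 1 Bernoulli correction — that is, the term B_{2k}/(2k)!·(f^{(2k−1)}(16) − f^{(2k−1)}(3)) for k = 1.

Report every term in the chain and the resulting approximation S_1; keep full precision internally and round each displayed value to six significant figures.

S_1 ≈ 25.0116

∫_3^16 x·e^(−x/6) dx evaluates to 23.5808.
Boundary: ½(f(3) + f(16)) = ½(1.81959 + 1.11174) = 1.46566.
Integral + boundary = 25.0465.
k=1: B_{2}/(2)! × [f^{(1)}(16) − f^{(1)}(3)] = 1/12 × (-0.115806 − 0.303265) = -0.0349226.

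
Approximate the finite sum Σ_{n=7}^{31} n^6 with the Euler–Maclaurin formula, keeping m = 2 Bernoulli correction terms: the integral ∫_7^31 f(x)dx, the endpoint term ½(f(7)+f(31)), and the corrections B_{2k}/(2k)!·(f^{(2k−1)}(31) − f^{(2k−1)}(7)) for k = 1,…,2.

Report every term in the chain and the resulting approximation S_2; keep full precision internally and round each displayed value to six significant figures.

∫_7^31 x^6 dx evaluates to 3.93026e+09.
Endpoint term: (f(7) + f(31))/2 = (117649 + 8.87504e+08)/2 = 4.43811e+08.
Integral + boundary = 4.37407e+09.
Order-1 term: 1/12 · (1.71775e+08 − 100842) = 1.43062e+07.
Running total after k=1: 4.38837e+09.
Order-2 term: −1/720 · (3.57492e+06 − 41160.0) = -4908.00.

S_2 ≈ 4.38837e+09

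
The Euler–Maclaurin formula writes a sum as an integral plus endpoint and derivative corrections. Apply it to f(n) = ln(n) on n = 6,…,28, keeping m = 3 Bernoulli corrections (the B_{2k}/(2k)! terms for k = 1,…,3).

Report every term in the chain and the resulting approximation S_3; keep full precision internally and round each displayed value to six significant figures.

S_3 ≈ 63.1023

The integral term ∫_6^28 ln(x) dx = 60.5512.
Endpoint term: (f(6) + f(28))/2 = (1.79176 + 3.33220)/2 = 2.56198.
Integral + boundary = 63.1132.
Correction k=1: B_{2}/2! · (f^{(1)}(28) − f^{(1)}(6)) = 1/12 · (0.0357143 − 0.166667) = -0.0109127.
Running total after k=1: 63.1022.
Correction k=2: B_{4}/4! · (f^{(3)}(28) − f^{(3)}(6)) = −1/720 · (9.11079e-05 − 0.00925926) = 1.27335e-05.
Running total after k=2: 63.1023.
Correction k=3: B_{6}/6! · (f^{(5)}(28) − f^{(5)}(6)) = 1/30240 · (1.39451e-06 − 0.00308642) = -1.02018e-07.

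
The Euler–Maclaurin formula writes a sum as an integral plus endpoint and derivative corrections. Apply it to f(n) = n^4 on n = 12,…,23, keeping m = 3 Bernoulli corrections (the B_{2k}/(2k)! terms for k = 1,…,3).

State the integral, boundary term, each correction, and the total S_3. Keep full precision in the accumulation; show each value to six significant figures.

Integral: ∫_12^23 x^4 dx = 1.23750e+06.
Boundary: ½(f(12) + f(23)) = ½(20736.0 + 279841) = 150288.
Running total after boundary: 1.38779e+06.
Order-1 term: 1/12 · (48668.0 − 6912.00) = 3479.67.
Running total after k=1: 1.39127e+06.
Order-2 term: −1/720 · (552.000 − 288.000) = -0.366667.
Running total after k=2: 1.39127e+06.
Order-3 term: 1/30240 · (0.00000 − 0.00000) = 0.00000.

S_3 ≈ 1.39127e+06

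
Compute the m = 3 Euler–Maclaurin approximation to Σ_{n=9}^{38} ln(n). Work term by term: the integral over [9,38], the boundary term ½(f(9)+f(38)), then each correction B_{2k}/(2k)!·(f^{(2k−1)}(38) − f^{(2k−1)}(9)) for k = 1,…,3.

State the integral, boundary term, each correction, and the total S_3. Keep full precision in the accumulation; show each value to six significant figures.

∫_9^38 ln(x) dx evaluates to 89.4533.
½[f(9) + f(38)] = ½[2.19722 + 3.63759] = 2.91741.
Running total after boundary: 92.3707.
Order-1 term: 1/12 · (0.0263158 − 0.111111) = -0.00706628.
Running total after k=1: 92.3636.
Order-2 term: −1/720 · (3.64485e-05 − 0.00274348) = 3.75977e-06.
Running total after k=2: 92.3636.
Order-3 term: 1/30240 · (3.02896e-07 − 0.000406442) = -1.34305e-08.

S_3 ≈ 92.3636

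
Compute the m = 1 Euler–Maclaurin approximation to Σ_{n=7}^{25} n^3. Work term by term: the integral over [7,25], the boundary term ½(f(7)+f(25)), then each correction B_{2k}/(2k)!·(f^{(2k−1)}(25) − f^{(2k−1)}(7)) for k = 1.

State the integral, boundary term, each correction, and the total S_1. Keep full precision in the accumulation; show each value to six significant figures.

∫_7^25 x^3 dx evaluates to 97056.0.
½[f(7) + f(25)] = ½[343.000 + 15625.0] = 7984.00.
Integral + boundary = 105040.
Order-1 term: 1/12 · (1875.00 − 147.000) = 144.000.

S_1 ≈ 105184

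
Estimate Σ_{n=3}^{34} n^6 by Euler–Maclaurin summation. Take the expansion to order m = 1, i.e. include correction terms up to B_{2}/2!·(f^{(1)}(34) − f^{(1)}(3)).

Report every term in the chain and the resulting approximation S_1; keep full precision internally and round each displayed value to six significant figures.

S_1 ≈ 8.29846e+09

∫_3^34 x^6 dx evaluates to 7.50334e+09.
Endpoint term: (f(3) + f(34))/2 = (729.000 + 1.54480e+09)/2 = 7.72403e+08.
Running total after boundary: 8.27574e+09.
Correction k=1: B_{2}/2! · (f^{(1)}(34) − f^{(1)}(3)) = 1/12 · (2.72613e+08 − 1458.00) = 2.27176e+07.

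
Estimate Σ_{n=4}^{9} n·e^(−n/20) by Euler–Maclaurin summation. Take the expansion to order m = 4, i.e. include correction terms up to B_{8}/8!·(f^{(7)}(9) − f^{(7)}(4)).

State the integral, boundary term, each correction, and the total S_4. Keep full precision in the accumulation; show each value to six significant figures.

S_4 ≈ 27.6479

Integral: ∫_4^9 x·e^(−x/20) dx = 23.1664.
Boundary: ½(f(4) + f(9)) = ½(3.27492 + 5.73865) = 4.50679.
So far: 27.6732.
Correction k=1: B_{2}/2! · (f^{(1)}(9) − f^{(1)}(4)) = 1/12 · (0.350695 − 0.654985) = -0.0253574.
Running total after k=1: 27.6479.
Correction k=2: B_{4}/4! · (f^{(3)}(9) − f^{(3)}(4)) = −1/720 · (0.00406488 − 0.00573112) = 2.31422e-06.
Running total after k=2: 27.6479.
Correction k=3: B_{6}/6! · (f^{(5)}(9) − f^{(5)}(4)) = 1/30240 · (1.81326e-05 − 2.45619e-05) = -2.12612e-10.
Running total after k=3: 27.6479.
Correction k=4: B_{8}/8! · (f^{(7)}(9) − f^{(7)}(4)) = −1/1209600 · (6.52573e-08 − 8.69901e-08) = 1.79670e-14.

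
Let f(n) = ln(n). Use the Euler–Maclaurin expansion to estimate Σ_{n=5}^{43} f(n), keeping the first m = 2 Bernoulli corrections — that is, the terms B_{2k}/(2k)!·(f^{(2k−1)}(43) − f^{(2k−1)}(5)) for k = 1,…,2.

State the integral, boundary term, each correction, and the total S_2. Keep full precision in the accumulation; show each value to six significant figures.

∫_5^43 ln(x) dx evaluates to 115.684.
Endpoint term: (f(5) + f(43))/2 = (1.60944 + 3.76120)/2 = 2.68532.
So far: 118.370.
Order-1 term: 1/12 · (0.0232558 − 0.200000) = -0.0147287.
Running total after k=1: 118.355.
Order-2 term: −1/720 · (2.51550e-05 − 0.0160000) = 2.21873e-05.

S_2 ≈ 118.355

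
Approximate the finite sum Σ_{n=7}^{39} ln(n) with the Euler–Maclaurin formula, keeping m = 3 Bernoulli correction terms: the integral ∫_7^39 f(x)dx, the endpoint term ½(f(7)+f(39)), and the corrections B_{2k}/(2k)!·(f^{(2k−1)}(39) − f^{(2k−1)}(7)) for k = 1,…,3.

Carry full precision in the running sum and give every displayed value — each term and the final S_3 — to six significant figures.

S_3 ≈ 100.053

∫_7^39 ln(x) dx evaluates to 97.2575.
Boundary: ½(f(7) + f(39)) = ½(1.94591 + 3.66356) = 2.80474.
Running total after boundary: 100.062.
Order-1 term: 1/12 · (0.0256410 − 0.142857) = -0.00976801.
Running total after k=1: 100.053.
Order-2 term: −1/720 · (3.37160e-05 − 0.00583090) = 8.05165e-06.
Running total after k=2: 100.053.
Order-3 term: 1/30240 · (2.66004e-07 − 0.00142798) = -4.72126e-08.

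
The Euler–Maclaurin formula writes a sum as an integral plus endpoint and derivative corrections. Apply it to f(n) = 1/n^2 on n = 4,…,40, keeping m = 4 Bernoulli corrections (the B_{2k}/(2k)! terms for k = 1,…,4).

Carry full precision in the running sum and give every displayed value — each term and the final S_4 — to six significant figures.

S_4 ≈ 0.259133

Integral: ∫_4^40 1/x^2 dx = 0.225000.
½[f(4) + f(40)] = ½[0.0625000 + 0.000625000] = 0.0315625.
Running total after boundary: 0.256563.
k=1: B_{2}/(2)! × [f^{(1)}(40) − f^{(1)}(4)] = 1/12 × (-3.12500e-05 − (-0.0312500)) = 0.00260156.
Running total after k=1: 0.259164.
k=2: B_{4}/(4)! × [f^{(3)}(40) − f^{(3)}(4)] = −1/720 × (-2.34375e-07 − (-0.0234375)) = -3.25518e-05.
Running total after k=2: 0.259132.
k=3: B_{6}/(6)! × [f^{(5)}(40) − f^{(5)}(4)] = 1/30240 × (-4.39453e-09 − (-0.0439453)) = 1.45322e-06.
Running total after k=3: 0.259133.
k=4: B_{8}/(8)! × [f^{(7)}(40) − f^{(7)}(4)] = −1/1209600 × (-1.53809e-10 − (-0.153809)) = -1.27157e-07.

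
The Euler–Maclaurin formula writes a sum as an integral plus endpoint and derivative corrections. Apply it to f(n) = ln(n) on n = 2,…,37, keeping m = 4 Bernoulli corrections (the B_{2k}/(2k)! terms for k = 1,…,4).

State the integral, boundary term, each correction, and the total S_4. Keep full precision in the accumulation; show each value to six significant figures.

S_4 ≈ 99.3306

Integral: ∫_2^37 ln(x) dx = 97.2177.
Endpoint term: (f(2) + f(37))/2 = (0.693147 + 3.61092)/2 = 2.15203.
So far: 99.3697.
Order-1 term: 1/12 · (0.0270270 − 0.500000) = -0.0394144.
After k=1: 99.3303.
Order-2 term: −1/720 · (3.94843e-05 − 0.250000) = 0.000347167.
After k=2: 99.3306.
Order-3 term: 1/30240 · (3.46101e-07 − 0.750000) = -2.48016e-05.
After k=3: 99.3306.
Order-4 term: −1/1209600 · (7.58439e-09 − 5.62500) = 4.65030e-06.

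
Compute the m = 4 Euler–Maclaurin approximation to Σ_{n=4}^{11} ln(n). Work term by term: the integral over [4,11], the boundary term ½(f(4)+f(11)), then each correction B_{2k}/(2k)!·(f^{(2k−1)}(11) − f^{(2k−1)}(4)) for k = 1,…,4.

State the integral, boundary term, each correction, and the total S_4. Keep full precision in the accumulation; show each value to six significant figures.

The integral term ∫_4^11 ln(x) dx = 13.8317.
Boundary: ½(f(4) + f(11)) = ½(1.38629 + 2.39790) = 1.89209.
So far: 15.7238.
Correction k=1: B_{2}/2! · (f^{(1)}(11) − f^{(1)}(4)) = 1/12 · (0.0909091 − 0.250000) = -0.0132576.
Running total after k=1: 15.7105.
Correction k=2: B_{4}/4! · (f^{(3)}(11) − f^{(3)}(4)) = −1/720 · (0.00150263 − 0.0312500) = 4.13158e-05.
Running total after k=2: 15.7105.
Correction k=3: B_{6}/6! · (f^{(5)}(11) − f^{(5)}(4)) = 1/30240 · (0.000149021 − 0.0234375) = -7.70122e-07.
Running total after k=3: 15.7105.
Correction k=4: B_{8}/8! · (f^{(7)}(11) − f^{(7)}(4)) = −1/1209600 · (3.69474e-05 − 0.0439453) = 3.62999e-08.

S_4 ≈ 15.7105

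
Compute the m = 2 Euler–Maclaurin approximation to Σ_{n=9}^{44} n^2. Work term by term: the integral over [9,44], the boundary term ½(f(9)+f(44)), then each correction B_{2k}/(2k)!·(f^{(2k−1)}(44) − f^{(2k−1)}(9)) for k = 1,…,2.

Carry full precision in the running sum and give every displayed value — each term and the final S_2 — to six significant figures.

S_2 ≈ 29166.0

∫_9^44 x^2 dx evaluates to 28151.7.
½[f(9) + f(44)] = ½[81.0000 + 1936.00] = 1008.50.
Integral + boundary = 29160.2.
k=1: B_{2}/(2)! × [f^{(1)}(44) − f^{(1)}(9)] = 1/12 × (88.0000 − 18.0000) = 5.83333.
Running total after k=1: 29166.0.
k=2: B_{4}/(4)! × [f^{(3)}(44) − f^{(3)}(9)] = −1/720 × (0.00000 − 0.00000) = 0.00000.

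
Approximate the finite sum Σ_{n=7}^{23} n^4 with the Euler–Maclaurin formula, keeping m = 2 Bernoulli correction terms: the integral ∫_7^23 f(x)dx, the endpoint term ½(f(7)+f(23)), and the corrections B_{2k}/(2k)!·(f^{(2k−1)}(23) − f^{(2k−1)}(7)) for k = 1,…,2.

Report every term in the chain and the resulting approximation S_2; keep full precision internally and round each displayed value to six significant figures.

Integral: ∫_7^23 x^4 dx = 1.28391e+06.
½[f(7) + f(23)] = ½[2401.00 + 279841] = 141121.
Integral + boundary = 1.42503e+06.
Correction k=1: B_{2}/2! · (f^{(1)}(23) − f^{(1)}(7)) = 1/12 · (48668.0 − 1372.00) = 3941.33.
After k=1: 1.42897e+06.
Correction k=2: B_{4}/4! · (f^{(3)}(23) − f^{(3)}(7)) = −1/720 · (552.000 − 168.000) = -0.533333.

S_2 ≈ 1.42897e+06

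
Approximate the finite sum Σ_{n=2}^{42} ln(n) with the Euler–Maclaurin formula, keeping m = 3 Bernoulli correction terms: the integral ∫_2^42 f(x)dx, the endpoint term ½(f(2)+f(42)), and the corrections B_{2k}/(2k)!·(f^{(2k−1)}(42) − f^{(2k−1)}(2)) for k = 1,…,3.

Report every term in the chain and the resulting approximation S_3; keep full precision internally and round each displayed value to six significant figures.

S_3 ≈ 117.772

Integral: ∫_2^42 ln(x) dx = 115.596.
Endpoint term: (f(2) + f(42))/2 = (0.693147 + 3.73767)/2 = 2.21541.
Running total after boundary: 117.811.
Order-1 term: 1/12 · (0.0238095 − 0.500000) = -0.0396825.
After k=1: 117.772.
Order-2 term: −1/720 · (2.69949e-05 − 0.250000) = 0.000347185.
After k=2: 117.772.
Order-3 term: 1/30240 · (1.83639e-07 − 0.750000) = -2.48016e-05.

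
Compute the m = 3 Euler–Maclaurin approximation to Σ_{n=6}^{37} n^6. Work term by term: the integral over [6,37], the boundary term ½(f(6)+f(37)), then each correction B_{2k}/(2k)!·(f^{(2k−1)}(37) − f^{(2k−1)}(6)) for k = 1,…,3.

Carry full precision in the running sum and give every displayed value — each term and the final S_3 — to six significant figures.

Integral: ∫_6^37 x^6 dx = 1.35617e+10.
½[f(6) + f(37)] = ½[46656.0 + 2.56573e+09] = 1.28289e+09.
Integral + boundary = 1.48445e+10.
k=1: B_{2}/(2)! × [f^{(1)}(37) − f^{(1)}(6)] = 1/12 × (4.16064e+08 − 46656.0) = 3.46681e+07.
Partial sum through k=1: 1.48792e+10.
k=2: B_{4}/(4)! × [f^{(3)}(37) − f^{(3)}(6)] = −1/720 × (6.07836e+06 − 25920.0) = -8406.17.
Partial sum through k=2: 1.48792e+10.
k=3: B_{6}/(6)! × [f^{(5)}(37) − f^{(5)}(6)] = 1/30240 × (26640.0 − 4320.00) = 0.738095.

S_3 ≈ 1.48792e+10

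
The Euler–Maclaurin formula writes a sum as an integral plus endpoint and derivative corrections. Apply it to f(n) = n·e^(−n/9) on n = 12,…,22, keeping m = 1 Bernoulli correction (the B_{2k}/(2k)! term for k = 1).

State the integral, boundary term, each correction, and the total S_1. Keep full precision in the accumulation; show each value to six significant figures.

∫_12^22 x·e^(−x/9) dx evaluates to 25.6098.
Endpoint term: (f(12) + f(22))/2 = (3.16317 + 1.90904)/2 = 2.53610.
So far: 28.1459.
k=1: B_{2}/(2)! × [f^{(1)}(22) − f^{(1)}(12)] = 1/12 × (-0.125341 − (-0.0878657)) = -0.00312292.

S_1 ≈ 28.1428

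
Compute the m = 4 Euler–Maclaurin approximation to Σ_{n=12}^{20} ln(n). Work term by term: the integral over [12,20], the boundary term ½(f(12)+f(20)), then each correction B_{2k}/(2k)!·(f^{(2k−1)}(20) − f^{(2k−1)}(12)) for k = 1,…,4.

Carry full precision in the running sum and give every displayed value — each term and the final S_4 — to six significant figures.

S_4 ≈ 24.8333

∫_12^20 ln(x) dx evaluates to 22.0958.
½[f(12) + f(20)] = ½[2.48491 + 2.99573] = 2.74032.
Running total after boundary: 24.8361.
Correction k=1: B_{2}/2! · (f^{(1)}(20) − f^{(1)}(12)) = 1/12 · (0.0500000 − 0.0833333) = -0.00277778.
After k=1: 24.8333.
Correction k=2: B_{4}/4! · (f^{(3)}(20) − f^{(3)}(12)) = −1/720 · (0.000250000 − 0.00115741) = 1.26029e-06.
After k=2: 24.8333.
Correction k=3: B_{6}/6! · (f^{(5)}(20) − f^{(5)}(12)) = 1/30240 · (7.50000e-06 − 9.64506e-05) = -2.94149e-09.
After k=3: 24.8333.
Correction k=4: B_{8}/8! · (f^{(7)}(20) − f^{(7)}(12)) = −1/1209600 · (5.62500e-07 − 2.00939e-05) = 1.61470e-11.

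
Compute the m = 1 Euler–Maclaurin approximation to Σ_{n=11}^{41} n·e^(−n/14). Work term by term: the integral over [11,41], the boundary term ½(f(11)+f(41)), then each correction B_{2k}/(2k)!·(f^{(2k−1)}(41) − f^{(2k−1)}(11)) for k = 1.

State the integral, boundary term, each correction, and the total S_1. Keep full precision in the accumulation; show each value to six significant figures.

S_1 ≈ 121.940

The integral term ∫_11^41 x·e^(−x/14) dx = 118.353.
Endpoint term: (f(11) + f(41))/2 = (5.01373 + 2.19241)/2 = 3.60307.
Integral + boundary = 121.956.
Order-1 term: 1/12 · (-0.103127 − 0.0976701) = -0.0167331.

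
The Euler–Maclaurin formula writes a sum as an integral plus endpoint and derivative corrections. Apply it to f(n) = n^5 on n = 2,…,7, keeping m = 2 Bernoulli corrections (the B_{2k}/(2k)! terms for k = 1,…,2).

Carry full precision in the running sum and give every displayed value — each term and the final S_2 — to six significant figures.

S_2 ≈ 29007.0

Integral: ∫_2^7 x^5 dx = 19597.5.
Boundary: ½(f(2) + f(7)) = ½(32.0000 + 16807.0) = 8419.50.
Integral + boundary = 28017.0.
Order-1 term: 1/12 · (12005.0 − 80.0000) = 993.750.
Running total after k=1: 29010.8.
Order-2 term: −1/720 · (2940.00 − 240.000) = -3.75000.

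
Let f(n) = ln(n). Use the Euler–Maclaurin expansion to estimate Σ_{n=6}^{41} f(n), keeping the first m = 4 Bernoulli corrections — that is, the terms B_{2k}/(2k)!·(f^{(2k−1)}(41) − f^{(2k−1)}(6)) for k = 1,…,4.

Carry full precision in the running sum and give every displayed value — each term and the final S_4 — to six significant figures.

The integral term ∫_6^41 ln(x) dx = 106.506.
Endpoint term: (f(6) + f(41))/2 = (1.79176 + 3.71357)/2 = 2.75267.
Running total after boundary: 109.259.
Correction k=1: B_{2}/2! · (f^{(1)}(41) − f^{(1)}(6)) = 1/12 · (0.0243902 − 0.166667) = -0.0118564.
After k=1: 109.247.
Correction k=2: B_{4}/4! · (f^{(3)}(41) − f^{(3)}(6)) = −1/720 · (2.90187e-05 − 0.00925926) = 1.28198e-05.
After k=2: 109.247.
Correction k=3: B_{6}/6! · (f^{(5)}(41) − f^{(5)}(6)) = 1/30240 · (2.07153e-07 − 0.00308642) = -1.02057e-07.
After k=3: 109.247.
Correction k=4: B_{8}/8! · (f^{(7)}(41) − f^{(7)}(6)) = −1/1209600 · (3.69697e-09 − 0.00257202) = 2.12633e-09.

S_4 ≈ 109.247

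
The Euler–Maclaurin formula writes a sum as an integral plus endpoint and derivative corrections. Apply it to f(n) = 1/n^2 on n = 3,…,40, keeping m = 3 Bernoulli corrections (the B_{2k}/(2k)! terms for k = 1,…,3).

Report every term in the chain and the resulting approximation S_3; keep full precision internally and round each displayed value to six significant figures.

S_3 ≈ 0.370245

Integral: ∫_3^40 1/x^2 dx = 0.308333.
Endpoint term: (f(3) + f(40))/2 = (0.111111 + 0.000625000)/2 = 0.0558681.
Integral + boundary = 0.364201.
Order-1 term: 1/12 · (-3.12500e-05 − (-0.0740741)) = 0.00617024.
Partial sum through k=1: 0.370372.
Order-2 term: −1/720 · (-2.34375e-07 − (-0.0987654)) = -0.000137174.
Partial sum through k=2: 0.370234.
Order-3 term: 1/30240 · (-4.39453e-09 − (-0.329218)) = 1.08868e-05.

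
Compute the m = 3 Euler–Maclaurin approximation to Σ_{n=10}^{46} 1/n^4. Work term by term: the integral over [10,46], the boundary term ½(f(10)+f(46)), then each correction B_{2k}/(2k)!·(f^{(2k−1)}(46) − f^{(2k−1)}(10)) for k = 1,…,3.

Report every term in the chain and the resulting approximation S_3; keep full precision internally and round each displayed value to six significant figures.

Integral: ∫_10^46 1/x^4 dx = 0.000329909.
Boundary: ½(f(10) + f(46)) = ½(0.000100000 + 2.23341e-07) = 5.01117e-05.
Integral + boundary = 0.000380020.
Order-1 term: 1/12 · (-1.94210e-08 − (-4.00000e-05)) = 3.33171e-06.
Running total after k=1: 0.000383352.
Order-2 term: −1/720 · (-2.75345e-10 − (-1.20000e-05)) = -1.66663e-08.
Running total after k=2: 0.000383335.
Order-3 term: 1/30240 · (-7.28700e-12 − (-6.72000e-06)) = 2.22222e-10.

S_3 ≈ 0.000383336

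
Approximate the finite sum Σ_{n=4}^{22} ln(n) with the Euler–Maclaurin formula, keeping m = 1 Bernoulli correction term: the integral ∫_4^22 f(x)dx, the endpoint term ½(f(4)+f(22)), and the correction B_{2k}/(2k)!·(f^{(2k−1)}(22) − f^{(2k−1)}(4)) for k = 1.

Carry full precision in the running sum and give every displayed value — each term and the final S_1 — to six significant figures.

∫_4^22 ln(x) dx evaluates to 44.4578.
Endpoint term: (f(4) + f(22))/2 = (1.38629 + 3.09104)/2 = 2.23867.
Integral + boundary = 46.6964.
k=1: B_{2}/(2)! × [f^{(1)}(22) − f^{(1)}(4)] = 1/12 × (0.0454545 − 0.250000) = -0.0170455.

S_1 ≈ 46.6794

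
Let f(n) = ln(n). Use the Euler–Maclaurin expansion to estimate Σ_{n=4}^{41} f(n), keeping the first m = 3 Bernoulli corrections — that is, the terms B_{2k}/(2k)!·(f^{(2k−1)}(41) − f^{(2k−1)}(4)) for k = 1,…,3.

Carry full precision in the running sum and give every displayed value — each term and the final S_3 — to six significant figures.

S_3 ≈ 112.242

The integral term ∫_4^41 ln(x) dx = 109.711.
Boundary: ½(f(4) + f(41)) = ½(1.38629 + 3.71357) = 2.54993.
So far: 112.261.
Order-1 term: 1/12 · (0.0243902 − 0.250000) = -0.0188008.
After k=1: 112.242.
Order-2 term: −1/720 · (2.90187e-05 − 0.0312500) = 4.33625e-05.
After k=2: 112.242.
Order-3 term: 1/30240 · (2.07153e-07 − 0.0234375) = -7.75043e-07.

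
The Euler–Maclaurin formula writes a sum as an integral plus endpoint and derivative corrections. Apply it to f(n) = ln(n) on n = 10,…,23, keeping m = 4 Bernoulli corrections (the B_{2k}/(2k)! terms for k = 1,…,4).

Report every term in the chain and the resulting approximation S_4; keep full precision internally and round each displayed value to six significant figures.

Integral: ∫_10^23 ln(x) dx = 36.0905.
Endpoint term: (f(10) + f(23))/2 = (2.30259 + 3.13549)/2 = 2.71904.
So far: 38.8096.
Correction k=1: B_{2}/2! · (f^{(1)}(23) − f^{(1)}(10)) = 1/12 · (0.0434783 − 0.100000) = -0.00471014.
Partial sum through k=1: 38.8048.
Correction k=2: B_{4}/4! · (f^{(3)}(23) − f^{(3)}(10)) = −1/720 · (0.000164379 − 0.00200000) = 2.54947e-06.
Partial sum through k=2: 38.8048.
Correction k=3: B_{6}/6! · (f^{(5)}(23) − f^{(5)}(10)) = 1/30240 · (3.72883e-06 − 0.000240000) = -7.81320e-09.
Partial sum through k=3: 38.8048.
Correction k=4: B_{8}/8! · (f^{(7)}(23) − f^{(7)}(10)) = −1/1209600 · (2.11465e-07 − 7.20000e-05) = 5.93490e-11.

S_4 ≈ 38.8048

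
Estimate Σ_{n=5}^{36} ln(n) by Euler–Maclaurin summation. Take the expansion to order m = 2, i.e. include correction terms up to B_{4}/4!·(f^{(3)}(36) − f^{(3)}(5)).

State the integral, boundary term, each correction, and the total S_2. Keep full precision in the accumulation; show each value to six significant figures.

S_2 ≈ 92.5416

∫_5^36 ln(x) dx evaluates to 89.9595.
Boundary: ½(f(5) + f(36)) = ½(1.60944 + 3.58352) = 2.59648.
So far: 92.5560.
k=1: B_{2}/(2)! × [f^{(1)}(36) − f^{(1)}(5)] = 1/12 × (0.0277778 − 0.200000) = -0.0143519.
After k=1: 92.5416.
k=2: B_{4}/(4)! × [f^{(3)}(36) − f^{(3)}(5)] = −1/720 × (4.28669e-05 − 0.0160000) = 2.21627e-05.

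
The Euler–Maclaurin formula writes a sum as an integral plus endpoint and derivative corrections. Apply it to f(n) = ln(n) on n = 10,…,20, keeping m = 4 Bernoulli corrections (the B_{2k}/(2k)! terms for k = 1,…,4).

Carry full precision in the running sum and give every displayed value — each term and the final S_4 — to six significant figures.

Integral: ∫_10^20 ln(x) dx = 26.8888.
Boundary: ½(f(10) + f(20)) = ½(2.30259 + 2.99573) = 2.64916.
Integral + boundary = 29.5380.
k=1: B_{2}/(2)! × [f^{(1)}(20) − f^{(1)}(10)] = 1/12 × (0.0500000 − 0.100000) = -0.00416667.
Partial sum through k=1: 29.5338.
k=2: B_{4}/(4)! × [f^{(3)}(20) − f^{(3)}(10)] = −1/720 × (0.000250000 − 0.00200000) = 2.43056e-06.
Partial sum through k=2: 29.5338.
k=3: B_{6}/(6)! × [f^{(5)}(20) − f^{(5)}(10)] = 1/30240 × (7.50000e-06 − 0.000240000) = -7.68849e-09.
Partial sum through k=3: 29.5338.
k=4: B_{8}/(8)! × [f^{(7)}(20) − f^{(7)}(10)] = −1/1209600 × (5.62500e-07 − 7.20000e-05) = 5.90588e-11.

S_4 ≈ 29.5338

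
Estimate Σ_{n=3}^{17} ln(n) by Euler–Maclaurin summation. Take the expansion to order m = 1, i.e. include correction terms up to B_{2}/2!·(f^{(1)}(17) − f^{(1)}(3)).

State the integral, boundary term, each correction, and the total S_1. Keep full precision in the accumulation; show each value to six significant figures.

The integral term ∫_3^17 ln(x) dx = 30.8688.
Endpoint term: (f(3) + f(17))/2 = (1.09861 + 2.83321)/2 = 1.96591.
So far: 32.8347.
Correction k=1: B_{2}/2! · (f^{(1)}(17) − f^{(1)}(3)) = 1/12 · (0.0588235 − 0.333333) = -0.0228758.

S_1 ≈ 32.8118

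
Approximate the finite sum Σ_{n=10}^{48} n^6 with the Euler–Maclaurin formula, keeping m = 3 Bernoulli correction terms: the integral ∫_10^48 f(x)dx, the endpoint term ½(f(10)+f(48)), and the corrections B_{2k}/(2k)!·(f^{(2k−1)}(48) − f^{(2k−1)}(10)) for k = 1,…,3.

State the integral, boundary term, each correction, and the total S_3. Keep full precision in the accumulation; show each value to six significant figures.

S_3 ≈ 9.01086e+10

The integral term ∫_10^48 x^6 dx = 8.38655e+10.
½[f(10) + f(48)] = ½[1.00000e+06 + 1.22306e+10] = 6.11580e+09.
So far: 8.99813e+10.
Correction k=1: B_{2}/2! · (f^{(1)}(48) − f^{(1)}(10)) = 1/12 · (1.52882e+09 − 600000) = 1.27352e+08.
Partial sum through k=1: 9.01086e+10.
Correction k=2: B_{4}/4! · (f^{(3)}(48) − f^{(3)}(10)) = −1/720 · (1.32710e+07 − 120000) = -18265.3.
Partial sum through k=2: 9.01086e+10.
Correction k=3: B_{6}/6! · (f^{(5)}(48) − f^{(5)}(10)) = 1/30240 · (34560.0 − 7200.00) = 0.904762.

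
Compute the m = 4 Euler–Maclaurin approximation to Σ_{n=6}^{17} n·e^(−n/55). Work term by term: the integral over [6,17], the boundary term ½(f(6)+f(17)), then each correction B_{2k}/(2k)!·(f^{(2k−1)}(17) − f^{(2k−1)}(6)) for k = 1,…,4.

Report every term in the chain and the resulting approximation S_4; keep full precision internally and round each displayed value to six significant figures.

S_4 ≈ 110.071

Integral: ∫_6^17 x·e^(−x/55) dx = 101.166.
Endpoint term: (f(6) + f(17))/2 = (5.37989 + 12.4799)/2 = 8.92992.
So far: 110.095.
Correction k=1: B_{2}/2! · (f^{(1)}(17) − f^{(1)}(6)) = 1/12 · (0.507206 − 0.798833) = -0.0243022.
Running total after k=1: 110.071.
Correction k=2: B_{4}/4! · (f^{(3)}(17) − f^{(3)}(6)) = −1/720 · (0.000653036 − 0.000856903) = 2.83148e-07.
Running total after k=2: 110.071.
Correction k=3: B_{6}/6! · (f^{(5)}(17) − f^{(5)}(6)) = 1/30240 · (3.76331e-07 − 4.79249e-07) = -3.40338e-12.
Running total after k=3: 110.071.
Correction k=4: B_{8}/8! · (f^{(7)}(17) − f^{(7)}(6)) = −1/1209600 · (1.77449e-10 − 2.23215e-10) = 3.78358e-17.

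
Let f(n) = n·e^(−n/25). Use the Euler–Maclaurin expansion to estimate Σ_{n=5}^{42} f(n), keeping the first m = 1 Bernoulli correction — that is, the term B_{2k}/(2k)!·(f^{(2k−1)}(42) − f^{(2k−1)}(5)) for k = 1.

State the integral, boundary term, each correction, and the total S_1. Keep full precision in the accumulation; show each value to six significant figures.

Integral: ∫_5^42 x·e^(−x/25) dx = 301.872.
Endpoint term: (f(5) + f(42))/2 = (4.09365 + 7.82771)/2 = 5.96068.
Integral + boundary = 307.832.
Correction k=1: B_{2}/2! · (f^{(1)}(42) − f^{(1)}(5)) = 1/12 · (-0.126734 − 0.654985) = -0.0651432.

S_1 ≈ 307.767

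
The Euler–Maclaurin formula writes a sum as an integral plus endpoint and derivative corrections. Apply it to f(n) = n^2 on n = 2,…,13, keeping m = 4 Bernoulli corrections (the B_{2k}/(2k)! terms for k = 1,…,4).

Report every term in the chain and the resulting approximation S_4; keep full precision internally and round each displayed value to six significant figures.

S_4 ≈ 818.000

Integral: ∫_2^13 x^2 dx = 729.667.
½[f(2) + f(13)] = ½[4.00000 + 169.000] = 86.5000.
Integral + boundary = 816.167.
k=1: B_{2}/(2)! × [f^{(1)}(13) − f^{(1)}(2)] = 1/12 × (26.0000 − 4.00000) = 1.83333.
After k=1: 818.000.
k=2: B_{4}/(4)! × [f^{(3)}(13) − f^{(3)}(2)] = −1/720 × (0.00000 − 0.00000) = 0.00000.
After k=2: 818.000.
k=3: B_{6}/(6)! × [f^{(5)}(13) − f^{(5)}(2)] = 1/30240 × (0.00000 − 0.00000) = 0.00000.
After k=3: 818.000.
k=4: B_{8}/(8)! × [f^{(7)}(13) − f^{(7)}(2)] = −1/1209600 × (0.00000 − 0.00000) = 0.00000.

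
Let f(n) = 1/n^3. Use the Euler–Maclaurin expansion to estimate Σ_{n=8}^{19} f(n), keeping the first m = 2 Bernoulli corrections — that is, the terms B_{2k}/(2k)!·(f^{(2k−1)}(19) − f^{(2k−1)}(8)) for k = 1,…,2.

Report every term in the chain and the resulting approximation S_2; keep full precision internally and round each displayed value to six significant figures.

Integral: ∫_8^19 1/x^3 dx = 0.00642746.
½[f(8) + f(19)] = ½[0.00195312 + 0.000145794] = 0.00104946.
So far: 0.00747692.
Correction k=1: B_{2}/2! · (f^{(1)}(19) − f^{(1)}(8)) = 1/12 · (-2.30201e-05 − (-0.000732422)) = 5.91168e-05.
Partial sum through k=1: 0.00753603.
Correction k=2: B_{4}/4! · (f^{(3)}(19) − f^{(3)}(8)) = −1/720 · (-1.27535e-06 − (-0.000228882)) = -3.16120e-07.

S_2 ≈ 0.00753572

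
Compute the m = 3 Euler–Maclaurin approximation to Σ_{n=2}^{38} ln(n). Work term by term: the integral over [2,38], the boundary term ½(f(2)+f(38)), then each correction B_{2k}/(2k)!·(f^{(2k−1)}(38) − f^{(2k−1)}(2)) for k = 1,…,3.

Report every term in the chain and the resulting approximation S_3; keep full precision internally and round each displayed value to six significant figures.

∫_2^38 ln(x) dx evaluates to 100.842.
½[f(2) + f(38)] = ½[0.693147 + 3.63759] = 2.16537.
So far: 103.007.
Order-1 term: 1/12 · (0.0263158 − 0.500000) = -0.0394737.
Partial sum through k=1: 102.968.
Order-2 term: −1/720 · (3.64485e-05 − 0.250000) = 0.000347172.
Partial sum through k=2: 102.968.
Order-3 term: 1/30240 · (3.02896e-07 − 0.750000) = -2.48016e-05.

S_3 ≈ 102.968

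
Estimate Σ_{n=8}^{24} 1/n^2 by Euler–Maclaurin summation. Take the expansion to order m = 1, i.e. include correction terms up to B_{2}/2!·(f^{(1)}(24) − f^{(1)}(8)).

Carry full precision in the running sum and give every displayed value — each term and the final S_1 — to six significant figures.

∫_8^24 1/x^2 dx evaluates to 0.0833333.
Endpoint term: (f(8) + f(24))/2 = (0.0156250 + 0.00173611)/2 = 0.00868056.
So far: 0.0920139.
Order-1 term: 1/12 · (-0.000144676 − (-0.00390625)) = 0.000313465.

S_1 ≈ 0.0923274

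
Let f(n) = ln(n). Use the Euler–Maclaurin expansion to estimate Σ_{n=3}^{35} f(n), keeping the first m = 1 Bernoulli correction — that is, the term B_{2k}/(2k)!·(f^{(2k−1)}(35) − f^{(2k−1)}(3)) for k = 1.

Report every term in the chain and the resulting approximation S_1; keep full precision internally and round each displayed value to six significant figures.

S_1 ≈ 91.4429

Integral: ∫_3^35 ln(x) dx = 89.1413.
½[f(3) + f(35)] = ½[1.09861 + 3.55535] = 2.32698.
Running total after boundary: 91.4683.
Correction k=1: B_{2}/2! · (f^{(1)}(35) − f^{(1)}(3)) = 1/12 · (0.0285714 − 0.333333) = -0.0253968.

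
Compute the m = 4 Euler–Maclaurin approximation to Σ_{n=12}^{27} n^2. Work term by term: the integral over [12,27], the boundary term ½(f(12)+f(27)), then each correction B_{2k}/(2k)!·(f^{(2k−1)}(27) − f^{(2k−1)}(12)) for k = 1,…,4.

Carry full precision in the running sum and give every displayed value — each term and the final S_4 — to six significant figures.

S_4 ≈ 6424.00

∫_12^27 x^2 dx evaluates to 5985.00.
½[f(12) + f(27)] = ½[144.000 + 729.000] = 436.500.
Integral + boundary = 6421.50.
Correction k=1: B_{2}/2! · (f^{(1)}(27) − f^{(1)}(12)) = 1/12 · (54.0000 − 24.0000) = 2.50000.
After k=1: 6424.00.
Correction k=2: B_{4}/4! · (f^{(3)}(27) − f^{(3)}(12)) = −1/720 · (0.00000 − 0.00000) = 0.00000.
After k=2: 6424.00.
Correction k=3: B_{6}/6! · (f^{(5)}(27) − f^{(5)}(12)) = 1/30240 · (0.00000 − 0.00000) = 0.00000.
After k=3: 6424.00.
Correction k=4: B_{8}/8! · (f^{(7)}(27) − f^{(7)}(12)) = −1/1209600 · (0.00000 − 0.00000) = 0.00000.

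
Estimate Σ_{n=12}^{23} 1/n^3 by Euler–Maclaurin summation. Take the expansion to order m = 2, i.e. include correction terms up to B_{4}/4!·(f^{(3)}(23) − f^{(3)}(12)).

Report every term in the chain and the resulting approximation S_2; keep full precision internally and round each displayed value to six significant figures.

∫_12^23 1/x^3 dx evaluates to 0.00252704.
Boundary: ½(f(12) + f(23)) = ½(0.000578704 + 8.21895e-05) = 0.000330447.
Running total after boundary: 0.00285749.
Order-1 term: 1/12 · (-1.07204e-05 − (-0.000144676)) = 1.11630e-05.
After k=1: 0.00286865.
Order-2 term: −1/720 · (-4.05307e-07 − (-2.00939e-05)) = -2.73452e-08.

S_2 ≈ 0.00286862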